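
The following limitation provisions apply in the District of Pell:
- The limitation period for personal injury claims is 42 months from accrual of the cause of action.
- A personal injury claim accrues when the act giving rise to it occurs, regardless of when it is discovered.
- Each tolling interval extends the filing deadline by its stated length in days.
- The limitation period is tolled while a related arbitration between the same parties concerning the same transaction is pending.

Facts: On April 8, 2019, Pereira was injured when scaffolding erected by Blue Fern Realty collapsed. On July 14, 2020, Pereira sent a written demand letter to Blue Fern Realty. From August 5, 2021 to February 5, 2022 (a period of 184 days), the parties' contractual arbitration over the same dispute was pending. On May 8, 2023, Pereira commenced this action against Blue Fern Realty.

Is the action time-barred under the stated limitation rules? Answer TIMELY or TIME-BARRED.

The claim accrued on April 8, 2019, when the wrongful act occurred.
Adding the 42 months base period to April 8, 2019 gives a deadline of October 8, 2022, before any tolling.
The pending related arbitration from August 5, 2021 to February 5, 2022 tolled the period for 184 days, extending the deadline to April 10, 2023.
The other events in the timeline have no effect on the limitation period under the stated rules.
Pereira filed on May 8, 2023, after the April 10, 2023 deadline, so the action is time-barred.

TIME-BARRED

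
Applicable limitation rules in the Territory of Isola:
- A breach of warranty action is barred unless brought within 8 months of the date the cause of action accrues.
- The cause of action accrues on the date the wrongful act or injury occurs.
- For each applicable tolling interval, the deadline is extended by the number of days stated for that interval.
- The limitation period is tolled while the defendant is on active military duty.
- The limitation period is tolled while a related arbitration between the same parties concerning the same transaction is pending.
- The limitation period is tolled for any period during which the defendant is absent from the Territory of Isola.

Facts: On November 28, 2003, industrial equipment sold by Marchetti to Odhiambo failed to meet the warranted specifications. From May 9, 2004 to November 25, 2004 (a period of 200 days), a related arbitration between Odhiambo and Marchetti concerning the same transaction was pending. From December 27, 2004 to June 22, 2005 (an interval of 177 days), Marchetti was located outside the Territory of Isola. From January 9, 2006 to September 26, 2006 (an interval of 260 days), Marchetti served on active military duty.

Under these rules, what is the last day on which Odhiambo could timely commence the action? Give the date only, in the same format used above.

The limitation period began to run on November 28, 2003.
The untolled deadline — 8 months after November 28, 2003 — is July 28, 2004.
The period was tolled for 200 days by the pending related arbitration (May 9, 2004 to November 25, 2004), pushing the deadline to February 13, 2005.
Because the defendant's absence from the jurisdiction ran from December 27, 2004 to June 22, 2005, the deadline is extended by 177 days to August 9, 2005.
By the time the defendant's active military service began on January 9, 2006, the limitation period had already expired on August 9, 2005; that interval cannot revive it.

August 9, 2005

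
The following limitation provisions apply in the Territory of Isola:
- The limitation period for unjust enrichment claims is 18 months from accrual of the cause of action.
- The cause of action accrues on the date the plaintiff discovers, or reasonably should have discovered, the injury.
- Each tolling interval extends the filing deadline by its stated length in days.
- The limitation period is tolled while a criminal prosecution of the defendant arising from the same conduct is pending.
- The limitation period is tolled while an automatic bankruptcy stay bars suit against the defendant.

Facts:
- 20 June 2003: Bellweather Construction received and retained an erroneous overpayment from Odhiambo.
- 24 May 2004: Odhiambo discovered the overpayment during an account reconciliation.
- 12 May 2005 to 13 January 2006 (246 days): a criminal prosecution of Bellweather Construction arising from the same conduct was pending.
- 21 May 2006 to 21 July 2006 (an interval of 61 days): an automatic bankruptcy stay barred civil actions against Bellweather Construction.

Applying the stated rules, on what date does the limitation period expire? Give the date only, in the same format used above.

Under the discovery rule, the claim accrued on 24 May 2004, when Odhiambo discovered the injury — not on the 20 June 2003 date of the underlying act.
18 months from 24 May 2004 is 24 November 2005.
Because the pending criminal prosecution ran from 12 May 2005 to 13 January 2006, the deadline is extended by 246 days to 28 July 2006.
The automatic bankruptcy stay from 21 May 2006 to 21 July 2006 tolled the period for 61 days, extending the deadline to 27 September 2006.

27 September 2006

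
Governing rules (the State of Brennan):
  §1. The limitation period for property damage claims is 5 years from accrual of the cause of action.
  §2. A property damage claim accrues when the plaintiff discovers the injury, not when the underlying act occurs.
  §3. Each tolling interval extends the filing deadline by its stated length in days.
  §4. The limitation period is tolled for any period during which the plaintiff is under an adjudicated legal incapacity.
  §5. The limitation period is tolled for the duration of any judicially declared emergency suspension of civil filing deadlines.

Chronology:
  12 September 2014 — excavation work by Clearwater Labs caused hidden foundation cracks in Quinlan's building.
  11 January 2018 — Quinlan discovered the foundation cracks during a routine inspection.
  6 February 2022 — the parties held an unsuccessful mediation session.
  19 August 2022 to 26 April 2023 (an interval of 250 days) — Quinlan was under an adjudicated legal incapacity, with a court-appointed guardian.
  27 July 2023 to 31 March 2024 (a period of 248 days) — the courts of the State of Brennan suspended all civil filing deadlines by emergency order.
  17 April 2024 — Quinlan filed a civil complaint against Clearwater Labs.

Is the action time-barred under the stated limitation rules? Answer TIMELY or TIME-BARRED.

The claim did not accrue until Quinlan discovered the injury on 11 January 2018; the 12 September 2014 act date does not start the clock under the stated rule.
Adding the 5 years base period to 11 January 2018 gives a deadline of 11 January 2023, before any tolling.
Because the plaintiff's legal incapacity ran from 19 August 2022 to 26 April 2023, the deadline is extended by 250 days to 18 September 2023.
The emergency suspension of filing deadlines from 27 July 2023 to 31 March 2024 tolled the period for 248 days, extending the deadline to 23 May 2024.
Nothing else in the chronology tolls or restarts the period.
Quinlan filed on 17 April 2024, before the 23 May 2024 deadline, so the action is timely.

TIMELY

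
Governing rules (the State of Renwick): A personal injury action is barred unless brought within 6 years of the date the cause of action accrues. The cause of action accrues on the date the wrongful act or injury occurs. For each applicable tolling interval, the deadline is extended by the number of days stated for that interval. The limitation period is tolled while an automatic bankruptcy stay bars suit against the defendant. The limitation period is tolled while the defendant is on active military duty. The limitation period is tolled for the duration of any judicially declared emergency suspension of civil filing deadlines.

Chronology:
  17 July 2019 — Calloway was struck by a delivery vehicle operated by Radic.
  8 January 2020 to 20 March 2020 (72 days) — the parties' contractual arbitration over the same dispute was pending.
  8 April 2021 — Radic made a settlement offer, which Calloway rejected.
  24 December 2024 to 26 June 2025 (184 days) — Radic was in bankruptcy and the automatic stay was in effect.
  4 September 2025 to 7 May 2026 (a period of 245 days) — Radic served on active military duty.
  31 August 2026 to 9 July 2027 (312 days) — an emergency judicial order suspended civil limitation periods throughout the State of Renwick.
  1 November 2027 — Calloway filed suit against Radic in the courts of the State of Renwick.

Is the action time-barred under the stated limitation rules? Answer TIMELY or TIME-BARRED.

TIME-BARRED

The cause of action accrued on 17 July 2019, the date of the act.
The untolled deadline — 6 years after 17 July 2019 — is 17 July 2025.
The automatic bankruptcy stay from 24 December 2024 to 26 June 2025 tolled the period for 184 days, extending the deadline to 17 January 2026.
The period was tolled for 245 days by the defendant's active military service (4 September 2025 to 7 May 2026), pushing the deadline to 19 September 2026.
Because the emergency suspension of filing deadlines ran from 31 August 2026 to 9 July 2027, the deadline is extended by 312 days to 28 July 2027.
The pending related arbitration from 8 January 2020 to 20 March 2020 does not toll the period, because no stated rule makes a pending arbitration a tolling event.
The other events in the timeline have no effect on the limitation period under the stated rules.
The 1 November 2027 filing falls after the 28 July 2027 deadline; the claim is time-barred.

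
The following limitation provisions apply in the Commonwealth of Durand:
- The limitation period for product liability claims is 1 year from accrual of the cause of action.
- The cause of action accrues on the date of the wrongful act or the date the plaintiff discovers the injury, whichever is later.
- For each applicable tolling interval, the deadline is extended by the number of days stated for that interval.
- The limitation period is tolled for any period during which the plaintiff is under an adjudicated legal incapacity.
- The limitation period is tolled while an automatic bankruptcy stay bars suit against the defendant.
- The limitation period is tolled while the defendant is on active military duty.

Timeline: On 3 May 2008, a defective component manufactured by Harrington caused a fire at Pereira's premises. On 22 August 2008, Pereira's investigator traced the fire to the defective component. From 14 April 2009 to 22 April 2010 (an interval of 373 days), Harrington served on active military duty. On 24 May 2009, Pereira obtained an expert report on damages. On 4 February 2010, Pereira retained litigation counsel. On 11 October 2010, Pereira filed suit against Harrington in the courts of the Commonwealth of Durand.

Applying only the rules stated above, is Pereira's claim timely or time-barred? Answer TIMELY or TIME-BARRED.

Taking the later of the act (3 May 2008) and discovery (22 August 2008), the claim accrued on 22 August 2008.
1 year from 22 August 2008 is 22 August 2009.
The defendant's active military service from 14 April 2009 to 22 April 2010 tolled the period for 373 days, extending the deadline to 30 August 2010.
None of the other events listed affects the running of the period under the stated rules.
Filing on 11 October 2010 missed the 30 August 2010 deadline — the action is time-barred.

TIME-BARRED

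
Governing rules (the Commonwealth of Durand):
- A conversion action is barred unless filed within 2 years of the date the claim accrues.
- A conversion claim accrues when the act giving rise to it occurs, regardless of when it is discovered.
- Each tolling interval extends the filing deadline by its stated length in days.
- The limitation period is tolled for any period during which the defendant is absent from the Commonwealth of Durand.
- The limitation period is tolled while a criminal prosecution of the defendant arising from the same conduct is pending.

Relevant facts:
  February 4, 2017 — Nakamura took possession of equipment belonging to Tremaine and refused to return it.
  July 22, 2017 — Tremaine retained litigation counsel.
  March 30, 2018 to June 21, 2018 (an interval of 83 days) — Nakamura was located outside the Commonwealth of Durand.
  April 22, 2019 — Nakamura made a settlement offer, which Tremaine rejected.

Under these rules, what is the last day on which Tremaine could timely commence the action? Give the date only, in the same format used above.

April 28, 2019

The claim accrued on February 4, 2017, the date of the act.
2 years from February 4, 2017 is February 4, 2019.
The period was tolled for 83 days by the defendant's absence from the jurisdiction (March 30, 2018 to June 21, 2018), pushing the deadline to April 28, 2019.
The other events in the timeline have no effect on the limitation period under the stated rules.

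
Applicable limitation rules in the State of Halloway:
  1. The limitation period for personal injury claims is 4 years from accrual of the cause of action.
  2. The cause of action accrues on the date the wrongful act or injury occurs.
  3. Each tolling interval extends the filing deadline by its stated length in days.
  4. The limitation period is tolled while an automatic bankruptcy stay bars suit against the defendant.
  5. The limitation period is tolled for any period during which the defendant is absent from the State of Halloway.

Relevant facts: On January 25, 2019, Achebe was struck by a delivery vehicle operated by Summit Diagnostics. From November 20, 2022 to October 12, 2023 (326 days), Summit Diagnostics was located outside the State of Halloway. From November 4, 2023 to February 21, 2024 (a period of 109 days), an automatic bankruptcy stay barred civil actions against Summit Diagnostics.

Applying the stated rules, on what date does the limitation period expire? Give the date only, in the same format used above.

April 4, 2024

The cause of action accrued on January 25, 2019, the date of the act.
4 years from January 25, 2019 is January 25, 2023.
The defendant's absence from the jurisdiction from November 20, 2022 to October 12, 2023 tolled the period for 326 days, extending the deadline to December 17, 2023.
The period was tolled for 109 days by the automatic bankruptcy stay (November 4, 2023 to February 21, 2024), pushing the deadline to April 4, 2024.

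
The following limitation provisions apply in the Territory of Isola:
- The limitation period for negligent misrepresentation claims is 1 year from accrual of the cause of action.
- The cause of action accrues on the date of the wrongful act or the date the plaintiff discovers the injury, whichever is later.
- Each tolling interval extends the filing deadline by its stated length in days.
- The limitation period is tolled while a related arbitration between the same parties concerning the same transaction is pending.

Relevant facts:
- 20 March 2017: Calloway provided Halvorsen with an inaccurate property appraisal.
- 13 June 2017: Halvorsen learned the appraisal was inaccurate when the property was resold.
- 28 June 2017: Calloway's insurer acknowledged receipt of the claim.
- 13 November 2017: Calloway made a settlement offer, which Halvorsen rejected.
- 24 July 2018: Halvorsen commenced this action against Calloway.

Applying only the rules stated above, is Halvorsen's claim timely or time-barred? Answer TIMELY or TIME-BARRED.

The claim accrued on 13 June 2017 — the later of the 20 March 2017 act and the 13 June 2017 discovery.
The untolled deadline — 1 year after 13 June 2017 — is 13 June 2018.
The other events in the timeline have no effect on the limitation period under the stated rules.
The 24 July 2018 filing falls after the 13 June 2018 deadline; the claim is time-barred.

TIME-BARRED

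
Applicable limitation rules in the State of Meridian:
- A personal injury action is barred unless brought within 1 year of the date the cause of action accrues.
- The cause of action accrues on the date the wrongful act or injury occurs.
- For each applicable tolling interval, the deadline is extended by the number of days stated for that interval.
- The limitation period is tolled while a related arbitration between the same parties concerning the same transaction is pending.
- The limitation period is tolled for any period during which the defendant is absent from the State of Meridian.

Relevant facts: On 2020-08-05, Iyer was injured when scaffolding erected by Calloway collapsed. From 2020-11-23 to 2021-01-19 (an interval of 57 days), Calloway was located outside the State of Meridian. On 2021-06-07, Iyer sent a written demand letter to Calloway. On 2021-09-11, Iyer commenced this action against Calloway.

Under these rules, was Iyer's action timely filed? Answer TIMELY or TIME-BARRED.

TIMELY

The limitation period began to run on 2020-08-05.
1 year from 2020-08-05 is 2021-08-05.
Because the defendant's absence from the jurisdiction ran from 2020-11-23 to 2021-01-19, the deadline is extended by 57 days to 2021-10-01.
None of the other events listed affects the running of the period under the stated rules.
The 2021-09-11 filing precedes the 2021-10-01 deadline; the claim is timely.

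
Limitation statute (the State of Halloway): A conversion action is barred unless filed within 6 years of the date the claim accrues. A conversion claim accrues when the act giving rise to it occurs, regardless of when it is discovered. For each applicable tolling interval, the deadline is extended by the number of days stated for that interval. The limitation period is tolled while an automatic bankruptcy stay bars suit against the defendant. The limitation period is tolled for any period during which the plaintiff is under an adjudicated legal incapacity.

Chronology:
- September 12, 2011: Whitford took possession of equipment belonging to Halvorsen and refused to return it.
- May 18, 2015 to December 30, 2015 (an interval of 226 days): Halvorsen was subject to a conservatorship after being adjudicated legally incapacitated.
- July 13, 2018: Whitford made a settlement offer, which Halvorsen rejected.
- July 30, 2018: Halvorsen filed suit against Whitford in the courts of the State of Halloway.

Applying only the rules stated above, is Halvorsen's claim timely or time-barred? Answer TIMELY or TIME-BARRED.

The limitation period began to run on September 12, 2011.
The untolled deadline — 6 years after September 12, 2011 — is September 12, 2017.
The period was tolled for 226 days by the plaintiff's legal incapacity (May 18, 2015 to December 30, 2015), pushing the deadline to April 26, 2018.
The other events in the timeline have no effect on the limitation period under the stated rules.
Filing on July 30, 2018 missed the April 26, 2018 deadline — the action is time-barred.

TIME-BARRED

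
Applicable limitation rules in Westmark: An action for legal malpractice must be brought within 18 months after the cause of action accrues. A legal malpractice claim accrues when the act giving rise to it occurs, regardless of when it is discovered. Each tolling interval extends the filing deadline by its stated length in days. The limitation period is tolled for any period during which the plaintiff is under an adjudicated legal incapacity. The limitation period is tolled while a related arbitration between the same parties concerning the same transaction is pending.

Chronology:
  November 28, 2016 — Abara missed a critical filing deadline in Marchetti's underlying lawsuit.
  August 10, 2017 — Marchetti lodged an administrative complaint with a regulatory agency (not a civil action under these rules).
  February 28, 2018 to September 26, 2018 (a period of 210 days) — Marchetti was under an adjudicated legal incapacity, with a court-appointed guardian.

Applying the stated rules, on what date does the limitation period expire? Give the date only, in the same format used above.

The limitation period began to run on November 28, 2016.
The untolled deadline — 18 months after November 28, 2016 — is May 28, 2018.
Because the plaintiff's legal incapacity ran from February 28, 2018 to September 26, 2018, the deadline is extended by 210 days to December 24, 2018.
None of the other events listed affects the running of the period under the stated rules.

December 24, 2018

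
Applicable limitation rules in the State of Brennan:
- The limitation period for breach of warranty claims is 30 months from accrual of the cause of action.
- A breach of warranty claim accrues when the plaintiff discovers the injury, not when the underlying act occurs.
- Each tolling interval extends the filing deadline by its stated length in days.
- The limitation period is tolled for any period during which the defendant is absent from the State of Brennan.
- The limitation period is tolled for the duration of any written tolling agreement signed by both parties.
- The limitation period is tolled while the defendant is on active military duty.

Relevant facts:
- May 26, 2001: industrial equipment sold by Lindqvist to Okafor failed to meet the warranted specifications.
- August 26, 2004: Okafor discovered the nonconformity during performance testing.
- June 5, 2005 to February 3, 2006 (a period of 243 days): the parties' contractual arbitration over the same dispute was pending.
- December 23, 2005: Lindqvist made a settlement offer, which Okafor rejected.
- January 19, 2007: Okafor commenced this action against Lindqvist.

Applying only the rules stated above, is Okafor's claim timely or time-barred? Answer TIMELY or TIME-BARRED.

TIMELY

Accrual is tied to discovery, so the period began on August 26, 2004 rather than on May 26, 2001 when the act occurred.
30 months from August 26, 2004 is February 26, 2007.
The pending related arbitration from June 5, 2005 to February 3, 2006 does not toll the period, because no stated rule makes a pending arbitration a tolling event.
None of the other events listed affects the running of the period under the stated rules.
Filing on January 19, 2007 beat the February 26, 2007 deadline — the action is timely.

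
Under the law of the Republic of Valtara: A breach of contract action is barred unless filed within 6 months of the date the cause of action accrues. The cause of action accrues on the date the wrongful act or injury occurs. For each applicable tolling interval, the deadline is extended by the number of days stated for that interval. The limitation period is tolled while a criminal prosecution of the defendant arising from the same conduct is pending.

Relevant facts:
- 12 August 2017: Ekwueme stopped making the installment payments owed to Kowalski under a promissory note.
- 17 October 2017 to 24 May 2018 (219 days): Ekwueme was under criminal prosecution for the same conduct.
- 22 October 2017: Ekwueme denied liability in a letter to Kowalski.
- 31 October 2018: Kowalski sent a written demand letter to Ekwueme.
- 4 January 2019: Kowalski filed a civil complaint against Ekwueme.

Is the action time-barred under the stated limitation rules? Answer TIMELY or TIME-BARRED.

TIME-BARRED

The cause of action accrued on 12 August 2017, the date of the act.
6 months from 12 August 2017 is 12 February 2018.
Because the pending criminal prosecution ran from 17 October 2017 to 24 May 2018, the deadline is extended by 219 days to 19 September 2018.
Nothing else in the chronology tolls or restarts the period.
Filing on 4 January 2019 missed the 19 September 2018 deadline — the action is time-barred.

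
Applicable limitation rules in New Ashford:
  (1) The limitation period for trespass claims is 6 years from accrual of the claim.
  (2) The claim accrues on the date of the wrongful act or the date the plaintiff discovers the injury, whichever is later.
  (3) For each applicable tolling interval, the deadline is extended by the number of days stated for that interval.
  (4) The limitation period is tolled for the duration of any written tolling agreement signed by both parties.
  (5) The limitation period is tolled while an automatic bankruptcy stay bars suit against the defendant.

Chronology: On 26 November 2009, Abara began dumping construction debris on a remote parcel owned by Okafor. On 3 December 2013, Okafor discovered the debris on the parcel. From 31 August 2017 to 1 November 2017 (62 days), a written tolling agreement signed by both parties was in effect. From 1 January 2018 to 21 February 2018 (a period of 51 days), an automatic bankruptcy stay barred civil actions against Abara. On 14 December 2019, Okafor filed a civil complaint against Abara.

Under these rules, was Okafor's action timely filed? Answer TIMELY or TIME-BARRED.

Taking the later of the act (26 November 2009) and discovery (3 December 2013), the claim accrued on 3 December 2013.
The untolled deadline — 6 years after 3 December 2013 — is 3 December 2019.
The written tolling agreement from 31 August 2017 to 1 November 2017 tolled the period for 62 days, extending the deadline to 3 February 2020.
The automatic bankruptcy stay from 1 January 2018 to 21 February 2018 tolled the period for 51 days, extending the deadline to 25 March 2020.
Filing on 14 December 2019 beat the 25 March 2020 deadline — the action is timely.

TIMELY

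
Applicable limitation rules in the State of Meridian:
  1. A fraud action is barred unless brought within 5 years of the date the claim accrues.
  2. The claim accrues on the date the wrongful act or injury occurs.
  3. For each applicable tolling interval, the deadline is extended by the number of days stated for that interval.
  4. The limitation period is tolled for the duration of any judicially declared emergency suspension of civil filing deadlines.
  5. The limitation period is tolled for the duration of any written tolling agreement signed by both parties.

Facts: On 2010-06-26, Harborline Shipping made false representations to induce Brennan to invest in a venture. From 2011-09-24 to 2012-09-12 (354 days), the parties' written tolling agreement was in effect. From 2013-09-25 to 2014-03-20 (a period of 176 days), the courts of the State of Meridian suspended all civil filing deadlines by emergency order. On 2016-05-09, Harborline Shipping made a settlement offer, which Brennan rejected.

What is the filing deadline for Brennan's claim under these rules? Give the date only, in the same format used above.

The claim accrued on 2010-06-26, when the wrongful act occurred.
5 years from 2010-06-26 is 2015-06-26.
Because the written tolling agreement ran from 2011-09-24 to 2012-09-12, the deadline is extended by 354 days to 2016-06-14.
The emergency suspension of filing deadlines from 2013-09-25 to 2014-03-20 tolled the period for 176 days, extending the deadline to 2016-12-07.
The other events in the timeline have no effect on the limitation period under the stated rules.

2016-12-07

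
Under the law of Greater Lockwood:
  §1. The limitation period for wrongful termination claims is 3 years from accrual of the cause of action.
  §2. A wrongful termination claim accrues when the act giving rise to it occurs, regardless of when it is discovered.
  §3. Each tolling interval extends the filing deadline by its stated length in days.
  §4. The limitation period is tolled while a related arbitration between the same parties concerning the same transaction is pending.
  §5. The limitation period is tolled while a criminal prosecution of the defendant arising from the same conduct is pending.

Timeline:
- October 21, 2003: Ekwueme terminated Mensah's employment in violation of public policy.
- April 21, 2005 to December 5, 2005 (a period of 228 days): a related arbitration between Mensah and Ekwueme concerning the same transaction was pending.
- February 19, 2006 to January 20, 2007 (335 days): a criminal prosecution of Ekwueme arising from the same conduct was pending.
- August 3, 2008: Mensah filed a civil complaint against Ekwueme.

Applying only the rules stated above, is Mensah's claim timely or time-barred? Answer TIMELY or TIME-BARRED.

The cause of action accrued on October 21, 2003, the date of the act.
Adding the 3 years base period to October 21, 2003 gives a deadline of October 21, 2006, before any tolling.
Because the pending related arbitration ran from April 21, 2005 to December 5, 2005, the deadline is extended by 228 days to June 6, 2007.
Because the pending criminal prosecution ran from February 19, 2006 to January 20, 2007, the deadline is extended by 335 days to May 6, 2008.
Mensah filed on August 3, 2008, after the May 6, 2008 deadline, so the action is time-barred.

TIME-BARRED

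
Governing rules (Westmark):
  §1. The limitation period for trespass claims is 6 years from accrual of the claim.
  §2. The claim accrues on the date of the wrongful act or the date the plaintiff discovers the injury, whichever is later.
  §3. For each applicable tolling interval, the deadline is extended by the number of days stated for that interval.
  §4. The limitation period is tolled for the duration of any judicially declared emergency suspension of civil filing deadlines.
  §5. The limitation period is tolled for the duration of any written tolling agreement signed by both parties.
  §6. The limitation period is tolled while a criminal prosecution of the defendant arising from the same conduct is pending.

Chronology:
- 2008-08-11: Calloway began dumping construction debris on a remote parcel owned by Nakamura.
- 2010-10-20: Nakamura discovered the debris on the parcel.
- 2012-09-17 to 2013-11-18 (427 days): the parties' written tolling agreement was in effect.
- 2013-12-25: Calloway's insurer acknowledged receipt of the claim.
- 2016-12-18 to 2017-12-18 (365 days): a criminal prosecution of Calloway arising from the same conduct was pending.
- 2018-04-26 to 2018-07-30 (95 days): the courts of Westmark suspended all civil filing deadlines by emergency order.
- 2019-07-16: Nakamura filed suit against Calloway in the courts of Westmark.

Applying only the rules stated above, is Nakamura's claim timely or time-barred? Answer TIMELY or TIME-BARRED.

Taking the later of the act (2008-08-11) and discovery (2010-10-20), the claim accrued on 2010-10-20.
Adding the 6 years base period to 2010-10-20 gives a deadline of 2016-10-20, before any tolling.
The period was tolled for 427 days by the written tolling agreement (2012-09-17 to 2013-11-18), pushing the deadline to 2017-12-21.
The pending criminal prosecution from 2016-12-18 to 2017-12-18 tolled the period for 365 days, extending the deadline to 2018-12-21.
The emergency suspension of filing deadlines from 2018-04-26 to 2018-07-30 tolled the period for 95 days, extending the deadline to 2019-03-26.
Nothing else in the chronology tolls or restarts the period.
The 2019-07-16 filing falls after the 2019-03-26 deadline; the claim is time-barred.

TIME-BARRED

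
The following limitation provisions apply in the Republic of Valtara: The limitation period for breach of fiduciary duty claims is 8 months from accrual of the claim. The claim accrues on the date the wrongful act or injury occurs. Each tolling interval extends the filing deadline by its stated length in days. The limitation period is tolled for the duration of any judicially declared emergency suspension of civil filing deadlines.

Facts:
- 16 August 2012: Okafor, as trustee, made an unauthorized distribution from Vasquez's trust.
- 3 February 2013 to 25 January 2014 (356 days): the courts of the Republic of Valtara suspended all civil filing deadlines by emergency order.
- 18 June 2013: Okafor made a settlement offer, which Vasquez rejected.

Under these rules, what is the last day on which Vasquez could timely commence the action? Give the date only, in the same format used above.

The limitation period began to run on 16 August 2012.
8 months from 16 August 2012 is 16 April 2013.
The period was tolled for 356 days by the emergency suspension of filing deadlines (3 February 2013 to 25 January 2014), pushing the deadline to 7 April 2014.
Nothing else in the chronology tolls or restarts the period.

7 April 2014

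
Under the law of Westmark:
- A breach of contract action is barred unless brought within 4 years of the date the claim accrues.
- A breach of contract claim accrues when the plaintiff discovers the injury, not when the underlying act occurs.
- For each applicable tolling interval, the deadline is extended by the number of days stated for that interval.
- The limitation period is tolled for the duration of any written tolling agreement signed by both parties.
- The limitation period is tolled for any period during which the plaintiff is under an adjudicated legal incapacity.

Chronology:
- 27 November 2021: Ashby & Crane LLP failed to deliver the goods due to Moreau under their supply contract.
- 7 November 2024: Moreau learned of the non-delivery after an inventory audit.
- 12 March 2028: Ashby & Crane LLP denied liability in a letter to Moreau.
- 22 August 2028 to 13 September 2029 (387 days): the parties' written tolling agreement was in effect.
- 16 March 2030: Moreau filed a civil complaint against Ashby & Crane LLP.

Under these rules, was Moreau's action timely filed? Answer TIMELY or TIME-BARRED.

Accrual is tied to discovery, so the period began on 7 November 2024 rather than on 27 November 2021 when the act occurred.
Adding the 4 years base period to 7 November 2024 gives a deadline of 7 November 2028, before any tolling.
The period was tolled for 387 days by the written tolling agreement (22 August 2028 to 13 September 2029), pushing the deadline to 29 November 2029.
None of the other events listed affects the running of the period under the stated rules.
Moreau filed on 16 March 2030, after the 29 November 2029 deadline, so the action is time-barred.

TIME-BARRED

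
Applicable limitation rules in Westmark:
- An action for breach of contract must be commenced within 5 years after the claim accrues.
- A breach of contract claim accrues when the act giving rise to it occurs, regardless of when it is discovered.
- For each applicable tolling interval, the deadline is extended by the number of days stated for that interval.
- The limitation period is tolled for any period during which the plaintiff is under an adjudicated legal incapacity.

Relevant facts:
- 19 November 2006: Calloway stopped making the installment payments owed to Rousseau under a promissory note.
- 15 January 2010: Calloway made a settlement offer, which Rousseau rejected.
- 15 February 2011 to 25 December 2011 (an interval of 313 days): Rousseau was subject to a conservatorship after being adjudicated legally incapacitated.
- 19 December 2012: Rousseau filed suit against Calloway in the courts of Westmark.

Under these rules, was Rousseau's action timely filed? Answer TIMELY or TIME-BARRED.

The claim accrued on 19 November 2006, the date of the act.
Adding the 5 years base period to 19 November 2006 gives a deadline of 19 November 2011, before any tolling.
Because the plaintiff's legal incapacity ran from 15 February 2011 to 25 December 2011, the deadline is extended by 313 days to 27 September 2012.
None of the other events listed affects the running of the period under the stated rules.
Filing on 19 December 2012 missed the 27 September 2012 deadline — the action is time-barred.

TIME-BARRED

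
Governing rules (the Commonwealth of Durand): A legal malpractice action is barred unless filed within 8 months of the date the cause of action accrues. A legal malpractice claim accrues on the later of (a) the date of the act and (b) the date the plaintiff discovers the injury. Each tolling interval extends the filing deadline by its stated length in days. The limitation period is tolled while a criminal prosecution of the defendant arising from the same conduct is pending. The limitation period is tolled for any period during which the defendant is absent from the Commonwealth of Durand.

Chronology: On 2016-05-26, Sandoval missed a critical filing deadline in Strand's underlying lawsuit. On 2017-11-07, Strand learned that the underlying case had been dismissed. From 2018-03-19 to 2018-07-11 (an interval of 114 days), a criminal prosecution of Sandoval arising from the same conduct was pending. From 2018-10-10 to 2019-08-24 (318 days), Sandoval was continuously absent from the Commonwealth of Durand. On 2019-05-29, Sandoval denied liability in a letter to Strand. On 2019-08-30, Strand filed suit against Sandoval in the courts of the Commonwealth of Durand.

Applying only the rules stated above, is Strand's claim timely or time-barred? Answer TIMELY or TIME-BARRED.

Because discovery on 2017-11-07 post-dates the 2016-05-26 act, accrual under the later-of rule falls on 2017-11-07.
Adding the 8 months base period to 2017-11-07 gives a deadline of 2018-07-07, before any tolling.
Because the pending criminal prosecution ran from 2018-03-19 to 2018-07-11, the deadline is extended by 114 days to 2018-10-29.
The period was tolled for 318 days by the defendant's absence from the jurisdiction (2018-10-10 to 2019-08-24), pushing the deadline to 2019-09-12.
The other events in the timeline have no effect on the limitation period under the stated rules.
Filing on 2019-08-30 beat the 2019-09-12 deadline — the action is timely.

TIMELY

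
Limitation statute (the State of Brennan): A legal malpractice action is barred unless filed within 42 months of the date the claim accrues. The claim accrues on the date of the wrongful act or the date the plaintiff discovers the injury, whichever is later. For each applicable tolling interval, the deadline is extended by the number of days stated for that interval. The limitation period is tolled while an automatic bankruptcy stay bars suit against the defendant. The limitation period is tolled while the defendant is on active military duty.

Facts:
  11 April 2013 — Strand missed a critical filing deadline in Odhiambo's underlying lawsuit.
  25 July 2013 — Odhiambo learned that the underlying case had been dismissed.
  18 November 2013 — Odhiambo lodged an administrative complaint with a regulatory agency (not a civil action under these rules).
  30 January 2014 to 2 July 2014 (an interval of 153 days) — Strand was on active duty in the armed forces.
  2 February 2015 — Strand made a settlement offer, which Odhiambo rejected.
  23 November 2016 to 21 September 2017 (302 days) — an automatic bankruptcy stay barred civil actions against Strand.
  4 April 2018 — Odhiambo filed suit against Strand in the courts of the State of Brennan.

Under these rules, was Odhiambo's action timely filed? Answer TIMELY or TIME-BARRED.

TIMELY

Because discovery on 25 July 2013 post-dates the 11 April 2013 act, accrual under the later-of rule falls on 25 July 2013.
42 months from 25 July 2013 is 25 January 2017.
The period was tolled for 153 days by the defendant's active military service (30 January 2014 to 2 July 2014), pushing the deadline to 27 June 2017.
The automatic bankruptcy stay from 23 November 2016 to 21 September 2017 tolled the period for 302 days, extending the deadline to 25 April 2018.
None of the other events listed affects the running of the period under the stated rules.
Filing on 4 April 2018 beat the 25 April 2018 deadline — the action is timely.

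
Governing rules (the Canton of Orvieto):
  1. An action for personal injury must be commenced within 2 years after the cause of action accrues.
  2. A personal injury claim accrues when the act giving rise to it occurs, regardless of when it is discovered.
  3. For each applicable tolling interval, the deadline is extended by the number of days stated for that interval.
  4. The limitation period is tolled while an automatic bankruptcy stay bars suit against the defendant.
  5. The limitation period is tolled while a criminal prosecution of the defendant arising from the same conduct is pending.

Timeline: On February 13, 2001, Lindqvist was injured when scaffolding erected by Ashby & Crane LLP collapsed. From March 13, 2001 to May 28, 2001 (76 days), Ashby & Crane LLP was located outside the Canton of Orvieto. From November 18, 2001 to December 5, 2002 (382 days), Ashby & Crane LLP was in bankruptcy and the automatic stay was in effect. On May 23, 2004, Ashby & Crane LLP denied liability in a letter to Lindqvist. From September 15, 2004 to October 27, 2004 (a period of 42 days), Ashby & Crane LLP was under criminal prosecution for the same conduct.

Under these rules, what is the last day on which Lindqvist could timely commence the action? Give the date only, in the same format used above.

The limitation period began to run on February 13, 2001.
Adding the 2 years base period to February 13, 2001 gives a deadline of February 13, 2003, before any tolling.
Because the automatic bankruptcy stay ran from November 18, 2001 to December 5, 2002, the deadline is extended by 382 days to March 1, 2004.
By the time the pending criminal prosecution began on September 15, 2004, the limitation period had already expired on March 1, 2004; that interval cannot revive it.
The defendant's absence from the jurisdiction from March 13, 2001 to May 28, 2001 does not toll the period, because no stated rule makes the defendant's absence a tolling event.
The other events in the timeline have no effect on the limitation period under the stated rules.

March 1, 2004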